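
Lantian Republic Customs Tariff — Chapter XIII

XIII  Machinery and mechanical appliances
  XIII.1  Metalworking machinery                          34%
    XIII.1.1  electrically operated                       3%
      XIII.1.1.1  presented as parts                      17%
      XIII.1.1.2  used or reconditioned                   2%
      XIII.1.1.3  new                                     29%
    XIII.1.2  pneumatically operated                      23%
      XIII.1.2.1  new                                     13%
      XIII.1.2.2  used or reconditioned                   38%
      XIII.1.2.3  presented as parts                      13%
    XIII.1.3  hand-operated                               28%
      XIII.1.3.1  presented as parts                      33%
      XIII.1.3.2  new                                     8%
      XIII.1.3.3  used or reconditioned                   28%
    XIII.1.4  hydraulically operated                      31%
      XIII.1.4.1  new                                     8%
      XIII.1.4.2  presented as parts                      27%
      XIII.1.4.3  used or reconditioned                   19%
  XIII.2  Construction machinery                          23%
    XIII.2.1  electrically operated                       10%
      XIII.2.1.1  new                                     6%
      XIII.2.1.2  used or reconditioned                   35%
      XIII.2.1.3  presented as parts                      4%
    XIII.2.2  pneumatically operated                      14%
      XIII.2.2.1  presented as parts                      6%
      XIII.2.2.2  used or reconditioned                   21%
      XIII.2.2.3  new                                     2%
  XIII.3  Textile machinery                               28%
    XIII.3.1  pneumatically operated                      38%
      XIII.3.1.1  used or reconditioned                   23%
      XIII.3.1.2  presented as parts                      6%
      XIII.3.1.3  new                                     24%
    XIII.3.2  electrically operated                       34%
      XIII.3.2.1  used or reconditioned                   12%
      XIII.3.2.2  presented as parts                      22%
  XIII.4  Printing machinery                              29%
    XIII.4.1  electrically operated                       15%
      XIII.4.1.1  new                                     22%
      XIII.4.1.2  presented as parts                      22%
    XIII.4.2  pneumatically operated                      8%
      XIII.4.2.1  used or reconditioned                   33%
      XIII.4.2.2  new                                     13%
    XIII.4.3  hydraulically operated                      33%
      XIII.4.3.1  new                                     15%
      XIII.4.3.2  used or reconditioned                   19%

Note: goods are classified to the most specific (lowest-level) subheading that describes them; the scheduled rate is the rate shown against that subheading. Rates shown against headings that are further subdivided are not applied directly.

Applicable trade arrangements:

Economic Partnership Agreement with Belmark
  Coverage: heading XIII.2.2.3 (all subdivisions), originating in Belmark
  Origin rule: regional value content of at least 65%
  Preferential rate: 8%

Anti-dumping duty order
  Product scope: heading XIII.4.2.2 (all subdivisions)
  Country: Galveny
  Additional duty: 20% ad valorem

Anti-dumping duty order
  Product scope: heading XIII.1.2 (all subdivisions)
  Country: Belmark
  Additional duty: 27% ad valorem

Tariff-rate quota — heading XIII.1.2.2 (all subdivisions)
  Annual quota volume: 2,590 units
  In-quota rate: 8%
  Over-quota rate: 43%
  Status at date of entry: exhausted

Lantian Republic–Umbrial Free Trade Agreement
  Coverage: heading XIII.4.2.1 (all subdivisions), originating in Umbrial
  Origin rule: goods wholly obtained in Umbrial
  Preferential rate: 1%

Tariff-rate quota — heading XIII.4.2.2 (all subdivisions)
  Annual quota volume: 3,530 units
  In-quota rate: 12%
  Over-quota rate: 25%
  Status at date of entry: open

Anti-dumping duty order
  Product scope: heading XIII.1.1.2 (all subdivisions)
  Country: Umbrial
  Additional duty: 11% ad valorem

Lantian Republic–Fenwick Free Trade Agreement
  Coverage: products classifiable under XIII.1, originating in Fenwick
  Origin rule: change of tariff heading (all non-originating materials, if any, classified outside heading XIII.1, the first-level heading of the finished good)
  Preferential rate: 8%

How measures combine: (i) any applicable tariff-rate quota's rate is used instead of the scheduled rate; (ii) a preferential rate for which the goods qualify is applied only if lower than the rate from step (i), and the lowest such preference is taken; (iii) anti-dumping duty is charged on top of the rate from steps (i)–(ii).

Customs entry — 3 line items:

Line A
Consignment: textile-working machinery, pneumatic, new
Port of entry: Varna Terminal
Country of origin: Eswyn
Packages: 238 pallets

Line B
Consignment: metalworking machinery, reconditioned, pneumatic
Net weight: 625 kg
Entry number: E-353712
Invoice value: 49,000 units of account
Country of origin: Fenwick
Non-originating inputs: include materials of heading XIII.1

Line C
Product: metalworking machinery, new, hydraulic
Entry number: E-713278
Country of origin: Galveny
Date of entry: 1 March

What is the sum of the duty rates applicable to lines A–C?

Line A: textile-working → XIII.3; pneumatic → XIII.3.1; new → XIII.3.1.3. Scheduled 24%. No special measure applies. → 24%.
Line B: metalworking → XIII.1; pneumatic → XIII.1.2; reconditioned → XIII.1.2.2. Scheduled 38%. quota on XIII.1.2.2 exhausted → over-quota 43%; Fenwick agreement on XIII.1: CTH not met. → 43%.
Line C: metalworking → XIII.1; hydraulic → XIII.1.4; new → XIII.1.4.1. Scheduled 8%. No special measure applies. → 8%.
Sum: 24% + 43% + 8% = 75%.

75%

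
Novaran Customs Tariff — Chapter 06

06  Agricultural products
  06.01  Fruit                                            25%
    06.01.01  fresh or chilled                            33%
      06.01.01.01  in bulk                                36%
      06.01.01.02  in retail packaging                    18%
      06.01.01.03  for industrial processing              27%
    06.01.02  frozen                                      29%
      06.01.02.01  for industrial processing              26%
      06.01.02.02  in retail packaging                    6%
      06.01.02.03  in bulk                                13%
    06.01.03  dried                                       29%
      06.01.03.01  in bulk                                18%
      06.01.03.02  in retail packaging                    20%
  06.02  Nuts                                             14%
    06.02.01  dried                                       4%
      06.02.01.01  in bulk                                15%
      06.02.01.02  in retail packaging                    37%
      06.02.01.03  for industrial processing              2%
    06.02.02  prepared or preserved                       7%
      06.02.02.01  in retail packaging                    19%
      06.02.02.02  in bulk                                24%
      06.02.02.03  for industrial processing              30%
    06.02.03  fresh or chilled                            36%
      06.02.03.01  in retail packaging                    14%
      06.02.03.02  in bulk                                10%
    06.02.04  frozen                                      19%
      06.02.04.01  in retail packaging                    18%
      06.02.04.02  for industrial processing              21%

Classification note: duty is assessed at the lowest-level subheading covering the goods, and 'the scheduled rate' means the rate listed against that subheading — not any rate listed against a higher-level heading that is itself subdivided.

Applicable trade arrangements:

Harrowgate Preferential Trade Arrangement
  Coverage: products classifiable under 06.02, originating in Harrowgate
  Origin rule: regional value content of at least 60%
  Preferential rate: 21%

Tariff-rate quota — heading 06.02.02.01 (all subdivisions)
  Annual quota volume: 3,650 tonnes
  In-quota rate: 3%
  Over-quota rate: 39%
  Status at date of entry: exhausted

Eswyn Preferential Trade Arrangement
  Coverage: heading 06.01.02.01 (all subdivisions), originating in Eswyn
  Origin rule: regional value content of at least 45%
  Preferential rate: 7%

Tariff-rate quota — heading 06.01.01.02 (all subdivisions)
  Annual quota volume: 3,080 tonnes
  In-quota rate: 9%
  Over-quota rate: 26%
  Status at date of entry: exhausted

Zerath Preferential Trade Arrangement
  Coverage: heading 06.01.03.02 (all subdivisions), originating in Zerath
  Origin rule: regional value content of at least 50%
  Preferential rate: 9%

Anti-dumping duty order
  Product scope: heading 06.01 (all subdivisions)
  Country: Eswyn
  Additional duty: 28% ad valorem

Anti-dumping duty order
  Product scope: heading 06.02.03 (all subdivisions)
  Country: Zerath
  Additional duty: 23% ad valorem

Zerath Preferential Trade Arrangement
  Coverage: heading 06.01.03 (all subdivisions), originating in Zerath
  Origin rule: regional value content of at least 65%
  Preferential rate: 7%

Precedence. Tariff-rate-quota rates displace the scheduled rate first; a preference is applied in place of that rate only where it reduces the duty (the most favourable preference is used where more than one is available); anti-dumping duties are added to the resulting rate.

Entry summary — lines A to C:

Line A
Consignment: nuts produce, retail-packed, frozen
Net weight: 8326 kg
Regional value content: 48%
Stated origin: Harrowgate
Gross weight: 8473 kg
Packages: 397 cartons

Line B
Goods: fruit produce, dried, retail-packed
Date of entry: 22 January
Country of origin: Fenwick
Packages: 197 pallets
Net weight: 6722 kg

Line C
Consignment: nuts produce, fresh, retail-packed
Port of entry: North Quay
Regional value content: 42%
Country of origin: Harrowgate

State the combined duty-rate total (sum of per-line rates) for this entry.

Line A: nuts → 06.02; frozen → 06.02.04; retail-packed → 06.02.04.01. Scheduled 18%. Harrowgate agreement on 06.02: RVC < 60%. → 18%.
Line B: fruit → 06.01; dried → 06.01.03; retail-packed → 06.01.03.02. Scheduled 20%. No special measure applies. → 20%.
Line C: nuts → 06.02; fresh → 06.02.03; retail-packed → 06.02.03.01. Scheduled 14%. Harrowgate agreement on 06.02: RVC < 60%. → 14%.
Sum: 18% + 20% + 14% = 52%.

52%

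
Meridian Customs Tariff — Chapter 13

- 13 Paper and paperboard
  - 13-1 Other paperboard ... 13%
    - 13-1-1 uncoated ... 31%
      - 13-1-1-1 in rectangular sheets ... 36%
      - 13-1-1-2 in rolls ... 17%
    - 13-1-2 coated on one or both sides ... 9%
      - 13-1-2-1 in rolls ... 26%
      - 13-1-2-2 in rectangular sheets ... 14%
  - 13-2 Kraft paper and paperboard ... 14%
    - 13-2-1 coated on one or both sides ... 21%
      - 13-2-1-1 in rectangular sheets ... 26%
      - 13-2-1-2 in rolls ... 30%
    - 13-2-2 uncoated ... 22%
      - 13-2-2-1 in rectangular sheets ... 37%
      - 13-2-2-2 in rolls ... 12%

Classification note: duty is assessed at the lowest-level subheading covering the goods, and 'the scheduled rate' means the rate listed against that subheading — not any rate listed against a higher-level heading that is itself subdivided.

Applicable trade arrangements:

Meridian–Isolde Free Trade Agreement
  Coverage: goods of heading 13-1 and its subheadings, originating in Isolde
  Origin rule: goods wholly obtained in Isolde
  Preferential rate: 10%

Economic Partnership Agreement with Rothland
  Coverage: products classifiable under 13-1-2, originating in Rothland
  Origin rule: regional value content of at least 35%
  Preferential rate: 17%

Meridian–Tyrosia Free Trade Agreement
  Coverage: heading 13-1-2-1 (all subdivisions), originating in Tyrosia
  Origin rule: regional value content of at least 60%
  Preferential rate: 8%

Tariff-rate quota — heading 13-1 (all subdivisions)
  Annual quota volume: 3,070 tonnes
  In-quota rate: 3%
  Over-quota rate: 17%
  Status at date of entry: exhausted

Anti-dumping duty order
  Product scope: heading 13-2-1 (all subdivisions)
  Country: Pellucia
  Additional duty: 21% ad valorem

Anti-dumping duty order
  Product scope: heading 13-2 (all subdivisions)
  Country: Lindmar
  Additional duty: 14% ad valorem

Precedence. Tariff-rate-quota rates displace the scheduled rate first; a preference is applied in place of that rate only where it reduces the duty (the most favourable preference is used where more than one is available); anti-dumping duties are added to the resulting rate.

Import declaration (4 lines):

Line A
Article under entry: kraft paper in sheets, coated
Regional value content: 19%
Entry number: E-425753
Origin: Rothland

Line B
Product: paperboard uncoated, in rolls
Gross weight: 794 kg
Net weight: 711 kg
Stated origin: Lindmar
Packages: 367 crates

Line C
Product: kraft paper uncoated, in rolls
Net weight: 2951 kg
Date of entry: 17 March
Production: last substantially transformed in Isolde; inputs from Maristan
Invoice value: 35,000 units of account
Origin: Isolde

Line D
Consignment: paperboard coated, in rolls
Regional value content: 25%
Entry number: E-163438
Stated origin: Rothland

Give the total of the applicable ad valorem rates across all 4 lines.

Line A: kraft paper → 13-2; coated → 13-2-1; in sheets → 13-2-1-1. Scheduled 26%. Rothland agreement on 13-1-2: 13-2-1-1 not covered. → 26%.
Line B: paperboard → 13-1; uncoated → 13-1-1; in rolls → 13-1-1-2. Scheduled 17%. quota on 13-1 exhausted → over-quota 17%. → 17%.
Line C: kraft paper → 13-2; uncoated → 13-2-2; in rolls → 13-2-2-2. Scheduled 12%. Isolde agreement on 13-1: 13-2-2-2 not covered. → 12%.
Line D: paperboard → 13-1; coated → 13-1-2; in rolls → 13-1-2-1. Scheduled 26%. quota on 13-1 exhausted → over-quota 17%; Rothland agreement on 13-1-2: RVC < 35%. → 17%.
Sum: 26% + 17% + 12% + 17% = 72%.

72%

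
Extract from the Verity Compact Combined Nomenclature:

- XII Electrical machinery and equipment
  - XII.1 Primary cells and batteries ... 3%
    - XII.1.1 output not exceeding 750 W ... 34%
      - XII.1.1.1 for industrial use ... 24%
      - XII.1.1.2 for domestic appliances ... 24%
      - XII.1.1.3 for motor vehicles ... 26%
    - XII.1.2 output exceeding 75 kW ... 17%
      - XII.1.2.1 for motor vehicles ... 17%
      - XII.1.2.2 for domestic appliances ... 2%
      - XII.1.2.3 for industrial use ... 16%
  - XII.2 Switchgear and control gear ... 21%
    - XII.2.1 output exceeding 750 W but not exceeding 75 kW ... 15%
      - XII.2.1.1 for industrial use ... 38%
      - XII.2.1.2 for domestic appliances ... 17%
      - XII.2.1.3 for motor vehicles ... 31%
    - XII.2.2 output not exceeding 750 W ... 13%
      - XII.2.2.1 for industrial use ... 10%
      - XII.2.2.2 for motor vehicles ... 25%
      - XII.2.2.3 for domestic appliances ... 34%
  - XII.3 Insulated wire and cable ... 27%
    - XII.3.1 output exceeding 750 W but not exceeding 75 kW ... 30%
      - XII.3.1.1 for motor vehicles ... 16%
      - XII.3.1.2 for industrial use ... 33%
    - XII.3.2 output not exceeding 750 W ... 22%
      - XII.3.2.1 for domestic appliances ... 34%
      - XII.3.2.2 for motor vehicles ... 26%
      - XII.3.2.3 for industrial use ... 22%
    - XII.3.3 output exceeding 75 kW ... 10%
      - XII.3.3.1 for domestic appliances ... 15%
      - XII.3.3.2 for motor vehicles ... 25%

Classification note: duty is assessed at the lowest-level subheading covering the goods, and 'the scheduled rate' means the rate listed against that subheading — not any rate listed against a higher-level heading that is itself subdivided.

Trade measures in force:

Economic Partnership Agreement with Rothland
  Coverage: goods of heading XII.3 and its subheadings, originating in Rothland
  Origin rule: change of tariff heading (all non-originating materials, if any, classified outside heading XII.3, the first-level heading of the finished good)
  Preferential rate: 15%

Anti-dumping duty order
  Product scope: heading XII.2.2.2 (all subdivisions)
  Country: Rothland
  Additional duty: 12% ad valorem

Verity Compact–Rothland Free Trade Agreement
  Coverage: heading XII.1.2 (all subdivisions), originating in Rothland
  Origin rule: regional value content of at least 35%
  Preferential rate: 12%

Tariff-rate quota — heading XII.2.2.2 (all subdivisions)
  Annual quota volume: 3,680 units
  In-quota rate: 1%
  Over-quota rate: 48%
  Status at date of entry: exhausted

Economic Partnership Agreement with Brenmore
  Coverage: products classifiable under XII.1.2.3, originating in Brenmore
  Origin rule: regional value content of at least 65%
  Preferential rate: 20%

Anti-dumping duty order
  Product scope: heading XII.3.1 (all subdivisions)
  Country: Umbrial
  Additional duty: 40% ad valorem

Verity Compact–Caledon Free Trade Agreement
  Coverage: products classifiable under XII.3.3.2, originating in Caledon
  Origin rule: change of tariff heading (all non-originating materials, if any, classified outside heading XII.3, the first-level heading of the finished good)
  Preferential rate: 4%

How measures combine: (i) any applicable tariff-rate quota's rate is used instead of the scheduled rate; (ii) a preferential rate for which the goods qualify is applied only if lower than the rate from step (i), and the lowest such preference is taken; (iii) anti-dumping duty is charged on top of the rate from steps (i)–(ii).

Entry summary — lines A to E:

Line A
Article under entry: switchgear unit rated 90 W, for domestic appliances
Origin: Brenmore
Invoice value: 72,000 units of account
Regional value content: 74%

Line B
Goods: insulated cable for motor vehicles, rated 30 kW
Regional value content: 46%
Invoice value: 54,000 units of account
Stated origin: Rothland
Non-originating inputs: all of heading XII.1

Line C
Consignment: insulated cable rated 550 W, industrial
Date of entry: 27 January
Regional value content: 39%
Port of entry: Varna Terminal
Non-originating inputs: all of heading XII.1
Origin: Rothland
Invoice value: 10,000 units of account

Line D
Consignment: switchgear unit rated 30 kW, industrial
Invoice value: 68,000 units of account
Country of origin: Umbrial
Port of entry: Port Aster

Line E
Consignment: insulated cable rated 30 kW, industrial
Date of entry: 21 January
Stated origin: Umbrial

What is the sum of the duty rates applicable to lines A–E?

Line A: switchgear unit → XII.2; rated 90 W → XII.2.2; for domestic appliances → XII.2.2.3. Scheduled 34%. Brenmore agreement on XII.1.2.3: XII.2.2.3 not covered. → 34%.
Line B: insulated cable → XII.3; rated 30 kW → XII.3.1; for motor vehicles → XII.3.1.1. Scheduled 16%. Rothland agreement on XII.3: CTH met → 15% available; Rothland agreement on XII.1.2: XII.3.1.1 not covered; preferential 15%. → 15%.
Line C: insulated cable → XII.3; rated 550 W → XII.3.2; industrial → XII.3.2.3. Scheduled 22%. Rothland agreement on XII.3: CTH met → 15% available; Rothland agreement on XII.1.2: XII.3.2.3 not covered; preferential 15%. → 15%.
Line D: switchgear unit → XII.2; rated 30 kW → XII.2.1; industrial → XII.2.1.1. Scheduled 38%. No special measure applies. → 38%.
Line E: insulated cable → XII.3; rated 30 kW → XII.3.1; industrial → XII.3.1.2. Scheduled 33%. anti-dumping (Umbrial, XII.3.1): +40%; total 33% + 40% = 73%. → 73%.
Sum: 34% + 15% + 15% + 38% + 73% = 175%.

175%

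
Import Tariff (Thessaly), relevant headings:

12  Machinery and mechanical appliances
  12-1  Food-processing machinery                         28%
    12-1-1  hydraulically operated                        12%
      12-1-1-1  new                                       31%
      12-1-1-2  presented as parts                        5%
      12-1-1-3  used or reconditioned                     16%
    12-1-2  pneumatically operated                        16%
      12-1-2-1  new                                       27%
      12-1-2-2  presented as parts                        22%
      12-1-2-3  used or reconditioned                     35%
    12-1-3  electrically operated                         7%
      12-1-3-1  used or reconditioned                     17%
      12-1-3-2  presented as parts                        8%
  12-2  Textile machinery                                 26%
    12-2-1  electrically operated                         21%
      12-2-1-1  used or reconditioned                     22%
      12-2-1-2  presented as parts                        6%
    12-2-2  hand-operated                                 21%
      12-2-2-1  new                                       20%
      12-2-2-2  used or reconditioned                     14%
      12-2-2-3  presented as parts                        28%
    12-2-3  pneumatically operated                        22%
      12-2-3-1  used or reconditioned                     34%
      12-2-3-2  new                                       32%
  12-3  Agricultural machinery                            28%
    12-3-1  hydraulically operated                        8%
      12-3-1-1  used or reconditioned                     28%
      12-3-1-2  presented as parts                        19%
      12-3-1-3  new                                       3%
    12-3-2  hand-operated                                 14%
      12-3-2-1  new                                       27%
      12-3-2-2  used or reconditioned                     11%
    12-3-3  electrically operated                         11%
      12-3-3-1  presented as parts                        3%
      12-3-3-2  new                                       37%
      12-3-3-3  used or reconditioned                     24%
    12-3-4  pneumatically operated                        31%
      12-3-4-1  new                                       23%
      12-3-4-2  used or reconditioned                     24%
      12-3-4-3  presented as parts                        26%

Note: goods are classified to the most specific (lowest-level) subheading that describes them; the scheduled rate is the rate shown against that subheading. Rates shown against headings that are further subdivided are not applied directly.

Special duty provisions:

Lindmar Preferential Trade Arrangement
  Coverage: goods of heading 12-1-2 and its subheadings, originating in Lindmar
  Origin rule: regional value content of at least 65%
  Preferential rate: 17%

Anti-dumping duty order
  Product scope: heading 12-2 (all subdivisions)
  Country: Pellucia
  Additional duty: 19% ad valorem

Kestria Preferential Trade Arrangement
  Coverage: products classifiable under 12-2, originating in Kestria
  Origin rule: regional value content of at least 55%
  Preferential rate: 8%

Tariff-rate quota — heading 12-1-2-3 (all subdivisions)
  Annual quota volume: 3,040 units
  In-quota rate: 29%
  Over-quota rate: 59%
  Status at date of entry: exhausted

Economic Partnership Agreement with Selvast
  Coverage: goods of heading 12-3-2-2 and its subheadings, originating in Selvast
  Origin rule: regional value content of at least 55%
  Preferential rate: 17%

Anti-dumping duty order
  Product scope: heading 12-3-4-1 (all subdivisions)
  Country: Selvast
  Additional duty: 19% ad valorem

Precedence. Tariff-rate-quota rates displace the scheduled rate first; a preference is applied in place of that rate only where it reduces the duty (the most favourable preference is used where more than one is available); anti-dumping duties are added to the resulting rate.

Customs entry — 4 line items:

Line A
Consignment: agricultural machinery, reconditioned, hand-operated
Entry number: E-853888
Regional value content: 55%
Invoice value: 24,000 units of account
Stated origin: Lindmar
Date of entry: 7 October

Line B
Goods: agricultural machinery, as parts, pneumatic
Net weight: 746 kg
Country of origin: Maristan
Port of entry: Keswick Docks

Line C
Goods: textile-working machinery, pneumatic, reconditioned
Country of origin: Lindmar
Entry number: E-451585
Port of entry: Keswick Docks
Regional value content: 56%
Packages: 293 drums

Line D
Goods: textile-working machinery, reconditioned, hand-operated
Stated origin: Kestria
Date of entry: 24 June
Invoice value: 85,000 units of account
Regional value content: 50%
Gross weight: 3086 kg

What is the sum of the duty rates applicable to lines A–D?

85%

Line A: agricultural → 12-3; hand-operated → 12-3-2; reconditioned → 12-3-2-2. Scheduled 11%. Lindmar agreement on 12-1-2: 12-3-2-2 not covered. → 11%.
Line B: agricultural → 12-3; pneumatic → 12-3-4; as parts → 12-3-4-3. Scheduled 26%. No special measure applies. → 26%.
Line C: textile-working → 12-2; pneumatic → 12-2-3; reconditioned → 12-2-3-1. Scheduled 34%. Lindmar agreement on 12-1-2: 12-2-3-1 not covered. → 34%.
Line D: textile-working → 12-2; hand-operated → 12-2-2; reconditioned → 12-2-2-2. Scheduled 14%. Kestria agreement on 12-2: RVC < 55%. → 14%.
Sum: 11% + 26% + 34% + 14% = 85%.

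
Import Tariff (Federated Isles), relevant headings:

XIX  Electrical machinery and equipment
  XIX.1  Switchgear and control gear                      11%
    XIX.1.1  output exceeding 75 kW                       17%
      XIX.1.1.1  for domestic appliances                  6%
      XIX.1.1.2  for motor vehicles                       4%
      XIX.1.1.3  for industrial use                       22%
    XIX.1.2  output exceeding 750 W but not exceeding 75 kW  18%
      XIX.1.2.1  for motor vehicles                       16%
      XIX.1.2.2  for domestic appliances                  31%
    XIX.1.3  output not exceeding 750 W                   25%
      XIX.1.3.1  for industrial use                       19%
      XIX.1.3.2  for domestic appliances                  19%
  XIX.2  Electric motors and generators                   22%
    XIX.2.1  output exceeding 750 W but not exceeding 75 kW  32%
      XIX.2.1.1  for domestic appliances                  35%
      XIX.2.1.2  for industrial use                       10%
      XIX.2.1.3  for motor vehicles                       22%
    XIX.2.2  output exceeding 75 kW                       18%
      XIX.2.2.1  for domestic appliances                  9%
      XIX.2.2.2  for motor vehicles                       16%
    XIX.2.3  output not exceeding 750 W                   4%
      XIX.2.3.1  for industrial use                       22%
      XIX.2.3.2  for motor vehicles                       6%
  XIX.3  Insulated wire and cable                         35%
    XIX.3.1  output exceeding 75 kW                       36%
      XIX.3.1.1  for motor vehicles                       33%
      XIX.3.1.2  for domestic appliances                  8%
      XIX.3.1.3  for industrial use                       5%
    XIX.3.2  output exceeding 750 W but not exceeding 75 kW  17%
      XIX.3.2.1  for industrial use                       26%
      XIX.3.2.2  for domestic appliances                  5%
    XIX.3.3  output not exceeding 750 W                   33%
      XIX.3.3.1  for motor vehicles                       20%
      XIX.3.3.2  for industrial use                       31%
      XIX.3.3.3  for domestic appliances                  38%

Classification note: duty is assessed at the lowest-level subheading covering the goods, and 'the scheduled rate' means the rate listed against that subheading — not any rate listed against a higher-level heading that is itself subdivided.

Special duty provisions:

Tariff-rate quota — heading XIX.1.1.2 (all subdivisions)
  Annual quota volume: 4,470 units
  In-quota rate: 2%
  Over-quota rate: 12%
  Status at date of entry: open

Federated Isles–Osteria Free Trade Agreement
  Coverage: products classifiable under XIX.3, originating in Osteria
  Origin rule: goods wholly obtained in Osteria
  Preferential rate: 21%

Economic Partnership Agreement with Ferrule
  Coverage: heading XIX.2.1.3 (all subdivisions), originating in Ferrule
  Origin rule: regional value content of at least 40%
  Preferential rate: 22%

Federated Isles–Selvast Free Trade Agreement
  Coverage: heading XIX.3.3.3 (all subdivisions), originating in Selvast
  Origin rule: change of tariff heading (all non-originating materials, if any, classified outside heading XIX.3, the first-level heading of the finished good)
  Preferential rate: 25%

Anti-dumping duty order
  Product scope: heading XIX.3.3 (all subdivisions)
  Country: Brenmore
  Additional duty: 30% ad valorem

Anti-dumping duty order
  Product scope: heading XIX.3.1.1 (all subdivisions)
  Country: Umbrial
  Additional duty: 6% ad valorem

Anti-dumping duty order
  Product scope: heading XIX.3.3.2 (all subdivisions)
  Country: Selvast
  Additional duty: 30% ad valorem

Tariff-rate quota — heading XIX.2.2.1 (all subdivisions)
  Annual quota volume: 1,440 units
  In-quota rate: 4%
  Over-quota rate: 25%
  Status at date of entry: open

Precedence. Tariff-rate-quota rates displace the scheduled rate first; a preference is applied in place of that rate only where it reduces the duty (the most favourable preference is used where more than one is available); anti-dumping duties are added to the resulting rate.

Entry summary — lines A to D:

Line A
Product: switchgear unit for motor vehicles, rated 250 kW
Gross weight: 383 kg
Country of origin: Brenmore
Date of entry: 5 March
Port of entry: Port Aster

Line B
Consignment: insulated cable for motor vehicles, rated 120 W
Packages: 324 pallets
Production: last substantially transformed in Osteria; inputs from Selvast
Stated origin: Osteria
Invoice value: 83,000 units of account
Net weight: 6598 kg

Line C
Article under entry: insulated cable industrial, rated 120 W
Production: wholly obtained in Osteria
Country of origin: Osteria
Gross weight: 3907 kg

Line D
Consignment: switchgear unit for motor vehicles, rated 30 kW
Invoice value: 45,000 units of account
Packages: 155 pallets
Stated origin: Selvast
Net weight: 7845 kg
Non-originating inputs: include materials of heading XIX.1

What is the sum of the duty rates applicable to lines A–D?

59%

Line A: switchgear unit → XIX.1; rated 250 kW → XIX.1.1; for motor vehicles → XIX.1.1.2. Scheduled 4%. quota on XIX.1.1.2 open → in-quota 2%. → 2%.
Line B: insulated cable → XIX.3; rated 120 W → XIX.3.3; for motor vehicles → XIX.3.3.1. Scheduled 20%. Osteria agreement on XIX.3: not wholly obtained. → 20%.
Line C: insulated cable → XIX.3; rated 120 W → XIX.3.3; industrial → XIX.3.3.2. Scheduled 31%. Osteria agreement on XIX.3: wholly obtained → 21% available; preferential 21%. → 21%.
Line D: switchgear unit → XIX.1; rated 30 kW → XIX.1.2; for motor vehicles → XIX.1.2.1. Scheduled 16%. Selvast agreement on XIX.3.3.3: XIX.1.2.1 not covered. → 16%.
Sum: 2% + 20% + 21% + 16% = 59%.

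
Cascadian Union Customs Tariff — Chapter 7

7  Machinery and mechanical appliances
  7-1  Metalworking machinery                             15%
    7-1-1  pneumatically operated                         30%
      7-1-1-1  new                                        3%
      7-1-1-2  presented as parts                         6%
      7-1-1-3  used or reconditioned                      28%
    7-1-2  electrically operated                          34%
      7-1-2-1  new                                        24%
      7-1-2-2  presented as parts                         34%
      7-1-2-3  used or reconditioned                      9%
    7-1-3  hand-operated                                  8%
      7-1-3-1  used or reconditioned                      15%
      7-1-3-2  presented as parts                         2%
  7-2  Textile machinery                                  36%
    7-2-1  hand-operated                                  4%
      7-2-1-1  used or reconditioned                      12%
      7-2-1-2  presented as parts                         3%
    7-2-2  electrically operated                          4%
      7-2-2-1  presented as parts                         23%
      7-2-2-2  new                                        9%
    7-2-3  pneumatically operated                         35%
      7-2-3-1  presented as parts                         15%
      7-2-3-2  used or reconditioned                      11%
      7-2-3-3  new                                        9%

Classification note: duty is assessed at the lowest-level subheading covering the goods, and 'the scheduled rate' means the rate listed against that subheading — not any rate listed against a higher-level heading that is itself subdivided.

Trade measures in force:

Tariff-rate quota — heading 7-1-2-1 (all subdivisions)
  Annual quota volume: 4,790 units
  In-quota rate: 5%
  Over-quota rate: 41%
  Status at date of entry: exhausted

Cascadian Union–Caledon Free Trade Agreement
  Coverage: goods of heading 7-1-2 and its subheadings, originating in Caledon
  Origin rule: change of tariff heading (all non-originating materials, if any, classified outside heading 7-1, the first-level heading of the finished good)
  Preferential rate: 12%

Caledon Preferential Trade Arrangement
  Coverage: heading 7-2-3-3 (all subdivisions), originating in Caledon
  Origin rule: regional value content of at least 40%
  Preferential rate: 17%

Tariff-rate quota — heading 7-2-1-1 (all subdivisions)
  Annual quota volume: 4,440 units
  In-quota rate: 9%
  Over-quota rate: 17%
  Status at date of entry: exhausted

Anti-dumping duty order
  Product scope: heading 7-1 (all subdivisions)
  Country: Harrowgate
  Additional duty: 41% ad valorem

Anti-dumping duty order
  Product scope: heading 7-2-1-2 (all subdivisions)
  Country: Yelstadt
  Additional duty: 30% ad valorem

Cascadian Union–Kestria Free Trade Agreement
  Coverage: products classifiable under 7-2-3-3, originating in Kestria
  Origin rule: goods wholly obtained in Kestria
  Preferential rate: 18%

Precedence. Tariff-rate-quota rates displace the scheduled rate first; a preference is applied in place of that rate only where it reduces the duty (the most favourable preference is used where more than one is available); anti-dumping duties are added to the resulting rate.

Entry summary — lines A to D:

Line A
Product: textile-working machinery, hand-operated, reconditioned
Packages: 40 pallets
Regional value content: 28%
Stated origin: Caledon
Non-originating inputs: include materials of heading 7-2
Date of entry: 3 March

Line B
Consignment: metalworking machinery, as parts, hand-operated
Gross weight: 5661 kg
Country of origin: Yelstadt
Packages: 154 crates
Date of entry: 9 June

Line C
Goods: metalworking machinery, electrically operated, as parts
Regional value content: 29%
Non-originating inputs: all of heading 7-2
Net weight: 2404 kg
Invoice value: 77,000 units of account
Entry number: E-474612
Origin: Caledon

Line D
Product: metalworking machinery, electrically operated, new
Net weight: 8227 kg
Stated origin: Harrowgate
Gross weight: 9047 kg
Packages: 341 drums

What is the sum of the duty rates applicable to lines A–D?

Line A: textile-working → 7-2; hand-operated → 7-2-1; reconditioned → 7-2-1-1. Scheduled 12%. quota on 7-2-1-1 exhausted → over-quota 17%; Caledon agreement on 7-1-2: 7-2-1-1 not covered; Caledon agreement on 7-2-3-3: 7-2-1-1 not covered. → 17%.
Line B: metalworking → 7-1; hand-operated → 7-1-3; as parts → 7-1-3-2. Scheduled 2%. No special measure applies. → 2%.
Line C: metalworking → 7-1; electrically operated → 7-1-2; as parts → 7-1-2-2. Scheduled 34%. Caledon agreement on 7-1-2: CTH met → 12% available; Caledon agreement on 7-2-3-3: 7-1-2-2 not covered; preferential 12%. → 12%.
Line D: metalworking → 7-1; electrically operated → 7-1-2; new → 7-1-2-1. Scheduled 24%. quota on 7-1-2-1 exhausted → over-quota 41%; anti-dumping (Harrowgate, 7-1): +41%; total 41% + 41% = 82%. → 82%.
Sum: 17% + 2% + 12% + 82% = 113%.

113%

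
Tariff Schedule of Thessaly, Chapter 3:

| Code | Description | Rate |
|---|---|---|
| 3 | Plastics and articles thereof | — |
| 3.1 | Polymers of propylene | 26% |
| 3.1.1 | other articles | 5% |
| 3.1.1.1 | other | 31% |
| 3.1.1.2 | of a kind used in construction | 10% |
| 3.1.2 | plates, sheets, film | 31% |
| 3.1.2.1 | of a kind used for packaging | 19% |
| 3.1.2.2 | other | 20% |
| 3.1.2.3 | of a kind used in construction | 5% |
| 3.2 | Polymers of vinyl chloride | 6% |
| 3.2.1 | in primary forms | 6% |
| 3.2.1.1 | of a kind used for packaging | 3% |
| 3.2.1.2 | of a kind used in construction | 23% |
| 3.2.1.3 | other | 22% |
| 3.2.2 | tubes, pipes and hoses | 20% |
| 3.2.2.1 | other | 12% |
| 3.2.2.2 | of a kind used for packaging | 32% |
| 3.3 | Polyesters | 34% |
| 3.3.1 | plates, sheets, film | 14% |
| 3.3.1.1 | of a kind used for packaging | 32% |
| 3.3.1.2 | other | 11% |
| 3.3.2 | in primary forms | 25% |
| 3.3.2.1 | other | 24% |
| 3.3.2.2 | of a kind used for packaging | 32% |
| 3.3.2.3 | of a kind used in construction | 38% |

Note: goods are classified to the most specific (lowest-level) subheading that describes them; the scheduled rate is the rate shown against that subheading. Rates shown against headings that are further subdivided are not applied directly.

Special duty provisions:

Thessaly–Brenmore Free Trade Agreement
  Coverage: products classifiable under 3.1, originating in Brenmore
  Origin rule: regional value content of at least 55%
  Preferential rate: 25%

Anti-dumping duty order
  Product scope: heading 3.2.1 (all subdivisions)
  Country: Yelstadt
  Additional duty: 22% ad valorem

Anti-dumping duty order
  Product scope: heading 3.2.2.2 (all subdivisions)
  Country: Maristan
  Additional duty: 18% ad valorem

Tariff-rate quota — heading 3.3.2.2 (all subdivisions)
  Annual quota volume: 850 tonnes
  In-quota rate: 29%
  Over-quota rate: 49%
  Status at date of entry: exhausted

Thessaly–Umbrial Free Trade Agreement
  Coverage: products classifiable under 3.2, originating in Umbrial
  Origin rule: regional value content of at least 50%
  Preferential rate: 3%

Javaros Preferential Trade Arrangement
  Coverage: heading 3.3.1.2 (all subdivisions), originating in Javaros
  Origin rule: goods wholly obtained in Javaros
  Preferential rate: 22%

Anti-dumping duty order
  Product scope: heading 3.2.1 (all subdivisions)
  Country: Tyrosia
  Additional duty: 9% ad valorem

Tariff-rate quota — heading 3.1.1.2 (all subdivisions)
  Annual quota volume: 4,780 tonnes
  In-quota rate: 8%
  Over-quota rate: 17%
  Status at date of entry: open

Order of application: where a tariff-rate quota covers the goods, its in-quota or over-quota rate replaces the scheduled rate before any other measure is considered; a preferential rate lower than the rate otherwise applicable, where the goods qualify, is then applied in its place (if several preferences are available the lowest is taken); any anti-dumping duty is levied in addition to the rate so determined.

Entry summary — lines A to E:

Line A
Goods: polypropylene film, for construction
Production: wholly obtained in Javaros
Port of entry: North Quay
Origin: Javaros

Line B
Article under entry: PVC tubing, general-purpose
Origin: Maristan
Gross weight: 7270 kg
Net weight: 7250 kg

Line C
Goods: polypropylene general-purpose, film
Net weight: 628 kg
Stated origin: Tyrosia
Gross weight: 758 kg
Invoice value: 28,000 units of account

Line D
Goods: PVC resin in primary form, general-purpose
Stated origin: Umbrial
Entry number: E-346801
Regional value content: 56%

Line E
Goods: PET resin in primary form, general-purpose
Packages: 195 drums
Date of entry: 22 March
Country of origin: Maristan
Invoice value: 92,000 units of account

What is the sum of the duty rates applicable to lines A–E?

64%

Line A: polypropylene → 3.1; film → 3.1.2; for construction → 3.1.2.3. Scheduled 5%. Javaros agreement on 3.3.1.2: 3.1.2.3 not covered. → 5%.
Line B: PVC → 3.2; tubing → 3.2.2; general-purpose → 3.2.2.1. Scheduled 12%. No special measure applies. → 12%.
Line C: polypropylene → 3.1; film → 3.1.2; general-purpose → 3.1.2.2. Scheduled 20%. No special measure applies. → 20%.
Line D: PVC → 3.2; resin in primary form → 3.2.1; general-purpose → 3.2.1.3. Scheduled 22%. Umbrial agreement on 3.2: RVC ≥ 50% → 3% available; preferential 3%. → 3%.
Line E: PET → 3.3; resin in primary form → 3.3.2; general-purpose → 3.3.2.1. Scheduled 24%. No special measure applies. → 24%.
Sum: 5% + 12% + 20% + 3% + 24% = 64%.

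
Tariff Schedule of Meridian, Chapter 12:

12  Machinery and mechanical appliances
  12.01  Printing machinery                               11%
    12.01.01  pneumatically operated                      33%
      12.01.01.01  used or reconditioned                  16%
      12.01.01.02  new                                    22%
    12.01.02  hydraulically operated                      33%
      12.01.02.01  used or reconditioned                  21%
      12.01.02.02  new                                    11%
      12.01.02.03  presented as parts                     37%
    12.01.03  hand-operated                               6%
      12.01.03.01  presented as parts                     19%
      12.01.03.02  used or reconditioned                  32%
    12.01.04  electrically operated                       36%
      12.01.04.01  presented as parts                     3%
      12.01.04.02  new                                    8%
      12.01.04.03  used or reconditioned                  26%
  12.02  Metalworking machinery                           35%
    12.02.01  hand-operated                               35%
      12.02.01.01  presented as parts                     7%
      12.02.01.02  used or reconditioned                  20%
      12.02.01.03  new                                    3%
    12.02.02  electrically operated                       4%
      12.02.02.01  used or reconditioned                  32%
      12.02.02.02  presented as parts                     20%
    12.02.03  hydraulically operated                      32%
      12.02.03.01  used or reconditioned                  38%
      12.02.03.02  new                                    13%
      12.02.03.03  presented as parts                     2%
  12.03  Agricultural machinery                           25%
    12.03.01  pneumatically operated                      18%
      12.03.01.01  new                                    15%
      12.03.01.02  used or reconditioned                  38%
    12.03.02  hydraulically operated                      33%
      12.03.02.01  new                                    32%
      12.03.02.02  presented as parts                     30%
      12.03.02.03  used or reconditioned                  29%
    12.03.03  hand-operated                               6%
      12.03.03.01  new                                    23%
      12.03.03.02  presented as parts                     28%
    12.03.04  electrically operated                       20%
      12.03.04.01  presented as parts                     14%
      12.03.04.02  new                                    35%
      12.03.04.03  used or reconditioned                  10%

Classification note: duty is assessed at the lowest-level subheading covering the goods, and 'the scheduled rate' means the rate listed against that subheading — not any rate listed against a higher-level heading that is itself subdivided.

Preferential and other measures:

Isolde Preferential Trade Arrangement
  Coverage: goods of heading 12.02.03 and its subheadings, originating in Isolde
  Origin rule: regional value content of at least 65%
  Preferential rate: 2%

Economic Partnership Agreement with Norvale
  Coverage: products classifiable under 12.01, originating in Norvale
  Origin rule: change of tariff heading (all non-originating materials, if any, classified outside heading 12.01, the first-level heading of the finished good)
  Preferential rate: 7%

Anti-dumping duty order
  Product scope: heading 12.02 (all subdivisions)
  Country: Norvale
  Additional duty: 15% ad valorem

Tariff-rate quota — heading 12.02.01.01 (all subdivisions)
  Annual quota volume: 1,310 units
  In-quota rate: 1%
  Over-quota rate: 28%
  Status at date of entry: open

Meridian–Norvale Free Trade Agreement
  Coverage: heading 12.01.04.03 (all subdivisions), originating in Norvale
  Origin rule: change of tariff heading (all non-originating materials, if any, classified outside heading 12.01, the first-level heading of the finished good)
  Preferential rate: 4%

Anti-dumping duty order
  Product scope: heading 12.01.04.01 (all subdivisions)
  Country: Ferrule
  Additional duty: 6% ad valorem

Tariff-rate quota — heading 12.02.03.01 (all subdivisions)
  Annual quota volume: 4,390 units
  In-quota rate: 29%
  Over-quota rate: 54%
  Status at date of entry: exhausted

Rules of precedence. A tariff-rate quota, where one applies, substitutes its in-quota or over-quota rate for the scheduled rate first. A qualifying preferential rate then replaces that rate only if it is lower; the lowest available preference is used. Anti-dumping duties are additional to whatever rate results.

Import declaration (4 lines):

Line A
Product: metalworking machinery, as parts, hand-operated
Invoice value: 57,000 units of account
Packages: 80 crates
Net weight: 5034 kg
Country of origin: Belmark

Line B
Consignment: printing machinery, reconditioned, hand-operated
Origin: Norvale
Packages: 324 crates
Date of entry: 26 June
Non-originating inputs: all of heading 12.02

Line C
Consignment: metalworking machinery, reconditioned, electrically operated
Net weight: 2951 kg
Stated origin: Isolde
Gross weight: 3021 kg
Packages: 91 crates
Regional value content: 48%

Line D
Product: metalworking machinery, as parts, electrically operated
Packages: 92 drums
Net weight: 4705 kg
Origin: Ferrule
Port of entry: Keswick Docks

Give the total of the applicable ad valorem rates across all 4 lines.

60%

Line A: metalworking → 12.02; hand-operated → 12.02.01; as parts → 12.02.01.01. Scheduled 7%. quota on 12.02.01.01 open → in-quota 1%. → 1%.
Line B: printing → 12.01; hand-operated → 12.01.03; reconditioned → 12.01.03.02. Scheduled 32%. Norvale agreement on 12.01: CTH met → 7% available; Norvale agreement on 12.01.04.03: 12.01.03.02 not covered; preferential 7%. → 7%.
Line C: metalworking → 12.02; electrically operated → 12.02.02; reconditioned → 12.02.02.01. Scheduled 32%. Isolde agreement on 12.02.03: 12.02.02.01 not covered. → 32%.
Line D: metalworking → 12.02; electrically operated → 12.02.02; as parts → 12.02.02.02. Scheduled 20%. No special measure applies. → 20%.
Sum: 1% + 7% + 32% + 20% = 60%.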